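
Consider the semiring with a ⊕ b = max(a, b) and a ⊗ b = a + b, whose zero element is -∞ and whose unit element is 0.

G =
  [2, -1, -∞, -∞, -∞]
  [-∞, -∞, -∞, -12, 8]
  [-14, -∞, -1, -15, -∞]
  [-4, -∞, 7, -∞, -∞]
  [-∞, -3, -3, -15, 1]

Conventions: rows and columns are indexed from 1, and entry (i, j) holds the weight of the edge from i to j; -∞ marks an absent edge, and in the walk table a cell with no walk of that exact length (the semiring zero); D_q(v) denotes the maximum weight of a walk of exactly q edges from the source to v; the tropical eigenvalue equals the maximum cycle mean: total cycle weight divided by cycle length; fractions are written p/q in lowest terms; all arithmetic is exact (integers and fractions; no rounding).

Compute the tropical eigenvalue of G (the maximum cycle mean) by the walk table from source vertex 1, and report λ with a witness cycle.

q=0: [0, -∞, -∞, -∞, -∞]
q=1: [2, -1, -∞, -∞, -∞]
q=2: [4, 1, -∞, -13, 7]
q=3: [6, 4, 4, -8, 9]
q=4: [8, 6, 6, -6, 12]
q=5: [10, 9, 9, -3, 14]
Optimal cycle mean attained by: cycle 2->5->2, total 8 + (-3), length 2.
Answer: λ = 5/2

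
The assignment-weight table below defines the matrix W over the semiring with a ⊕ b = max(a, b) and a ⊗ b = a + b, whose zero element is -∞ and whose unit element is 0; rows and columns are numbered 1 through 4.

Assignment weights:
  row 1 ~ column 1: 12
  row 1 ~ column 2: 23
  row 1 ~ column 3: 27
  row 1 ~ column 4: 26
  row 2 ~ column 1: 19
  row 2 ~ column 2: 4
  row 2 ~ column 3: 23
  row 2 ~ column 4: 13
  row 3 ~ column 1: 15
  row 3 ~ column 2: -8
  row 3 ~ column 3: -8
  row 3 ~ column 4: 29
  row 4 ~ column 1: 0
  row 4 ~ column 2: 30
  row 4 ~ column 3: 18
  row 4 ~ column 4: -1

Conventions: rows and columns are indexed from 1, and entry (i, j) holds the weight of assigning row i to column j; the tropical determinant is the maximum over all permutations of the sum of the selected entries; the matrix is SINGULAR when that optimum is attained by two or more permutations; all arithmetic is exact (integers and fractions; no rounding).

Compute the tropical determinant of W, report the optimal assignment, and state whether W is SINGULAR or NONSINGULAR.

σ = (1, 2, 3, 4): 12 + 4 + (-8) + (-1) = 7
σ = (1, 2, 4, 3): 12 + 4 + 29 + 18 = 63
σ = (1, 3, 2, 4): 12 + 23 + (-8) + (-1) = 26
σ = (1, 3, 4, 2): 12 + 23 + 29 + 30 = 94
σ = (1, 4, 2, 3): 12 + 13 + (-8) + 18 = 35
σ = (1, 4, 3, 2): 12 + 13 + (-8) + 30 = 47
σ = (2, 1, 3, 4): 23 + 19 + (-8) + (-1) = 33
σ = (2, 1, 4, 3): 23 + 19 + 29 + 18 = 89
σ = (2, 3, 1, 4): 23 + 23 + 15 + (-1) = 60
σ = (2, 3, 4, 1): 23 + 23 + 29 + 0 = 75
σ = (2, 4, 1, 3): 23 + 13 + 15 + 18 = 69
σ = (2, 4, 3, 1): 23 + 13 + (-8) + 0 = 28
σ = (3, 1, 2, 4): 27 + 19 + (-8) + (-1) = 37
σ = (3, 1, 4, 2): 27 + 19 + 29 + 30 = 105
σ = (3, 2, 1, 4): 27 + 4 + 15 + (-1) = 45
σ = (3, 2, 4, 1): 27 + 4 + 29 + 0 = 60
σ = (3, 4, 1, 2): 27 + 13 + 15 + 30 = 85
σ = (3, 4, 2, 1): 27 + 13 + (-8) + 0 = 32
σ = (4, 1, 2, 3): 26 + 19 + (-8) + 18 = 55
σ = (4, 1, 3, 2): 26 + 19 + (-8) + 30 = 67
σ = (4, 2, 1, 3): 26 + 4 + 15 + 18 = 63
σ = (4, 2, 3, 1): 26 + 4 + (-8) + 0 = 22
σ = (4, 3, 1, 2): 26 + 23 + 15 + 30 = 94
σ = (4, 3, 2, 1): 26 + 23 + (-8) + 0 = 41
Optimal value attained by: σ = (3, 1, 4, 2).
Answer: det⊕(W) = 105; verdict: NONSINGULAR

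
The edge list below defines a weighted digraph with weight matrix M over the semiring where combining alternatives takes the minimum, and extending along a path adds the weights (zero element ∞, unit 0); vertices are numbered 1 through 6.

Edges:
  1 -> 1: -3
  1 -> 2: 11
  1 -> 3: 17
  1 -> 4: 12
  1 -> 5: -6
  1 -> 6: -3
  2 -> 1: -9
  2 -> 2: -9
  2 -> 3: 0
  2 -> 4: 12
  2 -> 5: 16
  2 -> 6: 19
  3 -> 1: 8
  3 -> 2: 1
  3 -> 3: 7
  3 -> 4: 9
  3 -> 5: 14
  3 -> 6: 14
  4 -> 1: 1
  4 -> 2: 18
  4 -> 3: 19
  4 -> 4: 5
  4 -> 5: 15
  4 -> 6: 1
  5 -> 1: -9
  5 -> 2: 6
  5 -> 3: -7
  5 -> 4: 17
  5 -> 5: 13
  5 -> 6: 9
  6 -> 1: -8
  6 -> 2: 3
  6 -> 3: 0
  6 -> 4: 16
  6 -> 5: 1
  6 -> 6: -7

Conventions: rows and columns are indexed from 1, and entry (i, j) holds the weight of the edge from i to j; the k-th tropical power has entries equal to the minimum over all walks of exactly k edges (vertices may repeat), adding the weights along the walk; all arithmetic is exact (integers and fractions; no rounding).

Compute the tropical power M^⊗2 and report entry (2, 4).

M^⊗2:
  [-15, 0, -13, 9, -9, -10]
  [-18, -18, -9, 3, -15, -12]
  [-8, -8, 1, 13, 2, 5]
  [-7, 4, 1, 10, -5, -6]
  [-12, -6, 0, 2, -15, -12]
  [-15, -6, -7, 4, -14, -14]
Key observation: the optimum is the walk 2->1->4, with weight (-9) + 12 = 3.
Optimal value attained by: walk 2->1->4.
Answer: (M^⊗2)[2][4] = 3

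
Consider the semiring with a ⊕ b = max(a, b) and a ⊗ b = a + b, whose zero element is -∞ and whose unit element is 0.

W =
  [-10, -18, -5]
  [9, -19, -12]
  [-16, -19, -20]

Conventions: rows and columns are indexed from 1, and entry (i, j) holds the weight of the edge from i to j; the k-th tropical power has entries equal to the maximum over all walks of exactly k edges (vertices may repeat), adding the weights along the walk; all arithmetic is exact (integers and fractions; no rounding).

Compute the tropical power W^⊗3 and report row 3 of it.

W^⊗2:
  [-9, -24, -15]
  [-1, -9, 4]
  [-10, -34, -21]
W^⊗3:
  [-15, -27, -14]
  [0, -15, -6]
  [-20, -28, -15]
Answer: row 3 of W^⊗3 = [-20, -28, -15]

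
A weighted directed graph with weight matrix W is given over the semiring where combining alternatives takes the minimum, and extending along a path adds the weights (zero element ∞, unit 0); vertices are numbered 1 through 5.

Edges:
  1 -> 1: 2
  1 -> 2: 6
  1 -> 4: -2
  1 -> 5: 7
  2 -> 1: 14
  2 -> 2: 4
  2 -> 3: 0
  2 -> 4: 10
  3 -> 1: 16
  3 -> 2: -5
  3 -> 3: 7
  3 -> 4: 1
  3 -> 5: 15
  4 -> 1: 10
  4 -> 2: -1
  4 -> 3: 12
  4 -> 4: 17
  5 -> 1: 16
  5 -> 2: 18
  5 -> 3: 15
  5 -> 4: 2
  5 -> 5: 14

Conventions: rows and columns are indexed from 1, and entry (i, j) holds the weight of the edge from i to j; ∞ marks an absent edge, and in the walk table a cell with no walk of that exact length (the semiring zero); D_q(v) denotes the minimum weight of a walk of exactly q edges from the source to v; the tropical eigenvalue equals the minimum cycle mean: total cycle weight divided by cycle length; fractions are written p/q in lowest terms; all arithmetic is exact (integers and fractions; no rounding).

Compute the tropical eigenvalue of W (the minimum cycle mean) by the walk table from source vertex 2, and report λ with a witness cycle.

q=0: [∞, 0, ∞, ∞, ∞]
q=1: [14, 4, 0, 10, ∞]
q=2: [16, -5, 4, 1, 15]
q=3: [9, -1, -5, 5, 19]
q=4: [11, -10, -1, -4, 10]
q=5: [4, -6, -10, 0, 14]
Optimal cycle mean attained by: cycle 2->3->2, total 0 + (-5), length 2.
Answer: λ = -5/2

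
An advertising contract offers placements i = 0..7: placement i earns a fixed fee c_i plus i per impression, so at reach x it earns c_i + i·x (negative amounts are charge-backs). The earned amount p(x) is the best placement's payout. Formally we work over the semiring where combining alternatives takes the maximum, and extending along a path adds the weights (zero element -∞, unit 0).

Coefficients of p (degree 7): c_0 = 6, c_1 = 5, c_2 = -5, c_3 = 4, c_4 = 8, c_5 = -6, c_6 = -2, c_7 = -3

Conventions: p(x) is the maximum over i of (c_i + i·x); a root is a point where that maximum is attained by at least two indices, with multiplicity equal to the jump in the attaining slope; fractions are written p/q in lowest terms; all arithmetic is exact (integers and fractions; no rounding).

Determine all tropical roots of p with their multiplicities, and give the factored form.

hull edge (i=0, c=6) to (i=4, c=8): slope 1/2, span 4
hull edge (i=4, c=8) to (i=7, c=-3): slope -11/3, span 3
Factored form: p(x) = -3 ⊗ (x ⊕ (-1/2)) ⊗ (x ⊕ (-1/2)) ⊗ (x ⊕ (-1/2)) ⊗ (x ⊕ (-1/2)) ⊗ (x ⊕ 11/3) ⊗ (x ⊕ 11/3) ⊗ (x ⊕ 11/3)
Answer: roots = -1/2 (mult 4), 11/3 (mult 3)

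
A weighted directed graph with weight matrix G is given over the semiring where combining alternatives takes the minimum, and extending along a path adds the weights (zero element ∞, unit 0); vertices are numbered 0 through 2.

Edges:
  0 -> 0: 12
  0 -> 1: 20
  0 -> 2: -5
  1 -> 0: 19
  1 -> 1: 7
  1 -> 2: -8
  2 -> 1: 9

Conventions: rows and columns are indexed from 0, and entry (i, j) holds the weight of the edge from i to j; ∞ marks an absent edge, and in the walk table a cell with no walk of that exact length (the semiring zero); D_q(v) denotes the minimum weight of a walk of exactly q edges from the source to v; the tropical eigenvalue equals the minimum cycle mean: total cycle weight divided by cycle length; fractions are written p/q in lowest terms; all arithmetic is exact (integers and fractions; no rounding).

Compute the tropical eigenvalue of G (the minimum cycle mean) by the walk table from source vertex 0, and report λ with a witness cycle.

q=0: [0, ∞, ∞]
q=1: [12, 20, -5]
q=2: [24, 4, 7]
q=3: [23, 11, -4]
Optimal cycle mean attained by: cycle 1->2->1, total (-8) + 9, length 2.
Answer: λ = 1/2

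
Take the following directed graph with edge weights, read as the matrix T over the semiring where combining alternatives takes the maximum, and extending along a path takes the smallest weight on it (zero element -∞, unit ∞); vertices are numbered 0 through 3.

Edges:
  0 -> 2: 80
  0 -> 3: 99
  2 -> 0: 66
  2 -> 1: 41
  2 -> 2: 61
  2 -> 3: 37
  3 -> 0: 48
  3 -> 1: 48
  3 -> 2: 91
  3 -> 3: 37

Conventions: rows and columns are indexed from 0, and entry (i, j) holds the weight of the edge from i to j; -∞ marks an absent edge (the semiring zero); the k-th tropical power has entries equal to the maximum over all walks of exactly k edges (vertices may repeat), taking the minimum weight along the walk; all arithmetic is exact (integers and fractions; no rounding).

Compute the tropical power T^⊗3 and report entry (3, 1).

T^⊗2:
  [66, 48, 91, 37]
  [-∞, -∞, -∞, -∞]
  [61, 41, 66, 66]
  [66, 41, 61, 48]
T^⊗3:
  [66, 41, 66, 66]
  [-∞, -∞, -∞, -∞]
  [66, 48, 66, 61]
  [61, 48, 66, 66]
Key observation: the optimum is the walk 3->0->3->1, with weight 48 min 99 min 48 = 48.
Optimal value attained by: walk 3->0->3->1.
Answer: (T^⊗3)[3][1] = 48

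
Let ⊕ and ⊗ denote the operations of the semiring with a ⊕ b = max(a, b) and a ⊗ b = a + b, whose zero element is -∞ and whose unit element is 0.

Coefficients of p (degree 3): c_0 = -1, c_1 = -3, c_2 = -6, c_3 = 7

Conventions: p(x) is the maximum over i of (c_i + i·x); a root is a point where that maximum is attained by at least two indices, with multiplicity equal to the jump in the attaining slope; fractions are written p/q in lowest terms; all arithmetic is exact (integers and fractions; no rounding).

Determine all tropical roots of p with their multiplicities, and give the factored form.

hull edge (i=0, c=-1) to (i=3, c=7): slope 8/3, span 3
Factored form: p(x) = 7 ⊗ (x ⊕ (-8/3)) ⊗ (x ⊕ (-8/3)) ⊗ (x ⊕ (-8/3))
Answer: roots = -8/3 (mult 3)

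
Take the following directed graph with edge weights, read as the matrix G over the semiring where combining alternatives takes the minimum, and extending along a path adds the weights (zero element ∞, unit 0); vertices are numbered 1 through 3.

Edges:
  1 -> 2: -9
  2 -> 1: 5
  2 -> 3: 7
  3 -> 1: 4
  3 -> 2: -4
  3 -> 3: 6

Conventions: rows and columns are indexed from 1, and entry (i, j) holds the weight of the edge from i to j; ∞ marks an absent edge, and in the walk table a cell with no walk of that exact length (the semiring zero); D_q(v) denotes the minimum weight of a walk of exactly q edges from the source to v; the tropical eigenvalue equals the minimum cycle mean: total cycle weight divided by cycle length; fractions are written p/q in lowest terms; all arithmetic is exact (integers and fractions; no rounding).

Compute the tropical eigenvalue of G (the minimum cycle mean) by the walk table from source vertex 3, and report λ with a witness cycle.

q=0: [∞, ∞, 0]
q=1: [4, -4, 6]
q=2: [1, -5, 3]
q=3: [0, -8, 2]
Optimal cycle mean attained by: cycle 1->2->1, total (-9) + 5, length 2.
Answer: λ = -2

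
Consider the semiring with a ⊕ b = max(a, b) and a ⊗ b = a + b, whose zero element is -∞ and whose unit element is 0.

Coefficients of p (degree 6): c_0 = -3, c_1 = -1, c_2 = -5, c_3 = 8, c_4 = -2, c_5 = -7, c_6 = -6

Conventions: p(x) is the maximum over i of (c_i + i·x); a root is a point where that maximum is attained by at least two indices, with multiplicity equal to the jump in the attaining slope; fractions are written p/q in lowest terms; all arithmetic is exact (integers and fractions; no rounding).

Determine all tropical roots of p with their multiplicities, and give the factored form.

hull edge (i=0, c=-3) to (i=3, c=8): slope 11/3, span 3
hull edge (i=3, c=8) to (i=6, c=-6): slope -14/3, span 3
Factored form: p(x) = -6 ⊗ (x ⊕ (-11/3)) ⊗ (x ⊕ (-11/3)) ⊗ (x ⊕ (-11/3)) ⊗ (x ⊕ 14/3) ⊗ (x ⊕ 14/3) ⊗ (x ⊕ 14/3)
Answer: roots = -11/3 (mult 3), 14/3 (mult 3)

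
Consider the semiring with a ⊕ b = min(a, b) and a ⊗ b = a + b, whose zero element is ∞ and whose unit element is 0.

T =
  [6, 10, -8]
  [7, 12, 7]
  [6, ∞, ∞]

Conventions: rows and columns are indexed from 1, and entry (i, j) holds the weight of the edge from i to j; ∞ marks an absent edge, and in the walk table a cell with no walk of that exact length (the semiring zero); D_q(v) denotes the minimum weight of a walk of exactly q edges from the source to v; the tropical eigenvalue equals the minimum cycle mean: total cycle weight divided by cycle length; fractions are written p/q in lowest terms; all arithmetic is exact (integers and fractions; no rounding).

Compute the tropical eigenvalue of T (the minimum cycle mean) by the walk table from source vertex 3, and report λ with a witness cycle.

q=0: [∞, ∞, 0]
q=1: [6, ∞, ∞]
q=2: [12, 16, -2]
q=3: [4, 22, 4]
Optimal cycle mean attained by: cycle 1->3->1, total (-8) + 6, length 2.
Answer: λ = -1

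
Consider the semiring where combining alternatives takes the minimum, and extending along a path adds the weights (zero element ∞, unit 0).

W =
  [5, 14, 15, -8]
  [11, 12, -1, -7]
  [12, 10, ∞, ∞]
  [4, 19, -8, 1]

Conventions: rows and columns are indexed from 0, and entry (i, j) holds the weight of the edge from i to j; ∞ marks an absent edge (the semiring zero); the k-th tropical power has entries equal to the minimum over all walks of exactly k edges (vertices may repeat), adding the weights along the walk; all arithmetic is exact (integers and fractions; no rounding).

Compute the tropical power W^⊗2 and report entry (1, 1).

W^⊗2:
  [-4, 11, -16, -7]
  [-3, 9, -15, -6]
  [17, 22, 9, 3]
  [4, 2, -7, -4]
Key observation: the optimum is the walk 1->2->1, with weight (-1) + 10 = 9.
Optimal value attained by: walk 1->2->1.
Answer: (W^⊗2)[1][1] = 9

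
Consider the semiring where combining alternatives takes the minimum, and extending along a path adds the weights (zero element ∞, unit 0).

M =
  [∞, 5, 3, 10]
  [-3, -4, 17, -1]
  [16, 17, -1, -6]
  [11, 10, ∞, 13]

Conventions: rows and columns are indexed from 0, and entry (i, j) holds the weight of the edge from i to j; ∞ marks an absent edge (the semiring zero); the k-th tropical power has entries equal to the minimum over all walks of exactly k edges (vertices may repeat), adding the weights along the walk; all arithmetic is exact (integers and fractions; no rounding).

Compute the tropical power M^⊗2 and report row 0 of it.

M^⊗2:
  [2, 1, 2, -3]
  [-7, -8, 0, -5]
  [5, 4, -2, -7]
  [7, 6, 14, 9]
Answer: row 0 of M^⊗2 = [2, 1, 2, -3]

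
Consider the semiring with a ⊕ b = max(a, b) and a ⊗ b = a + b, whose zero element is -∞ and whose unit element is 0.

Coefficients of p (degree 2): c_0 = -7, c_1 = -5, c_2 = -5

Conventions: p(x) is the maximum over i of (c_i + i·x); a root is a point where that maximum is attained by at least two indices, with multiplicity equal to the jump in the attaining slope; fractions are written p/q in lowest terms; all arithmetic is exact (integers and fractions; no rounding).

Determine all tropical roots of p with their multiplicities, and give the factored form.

hull edge (i=0, c=-7) to (i=1, c=-5): slope 2, span 1
hull edge (i=1, c=-5) to (i=2, c=-5): slope 0, span 1
Factored form: p(x) = -5 ⊗ (x ⊕ (-2)) ⊗ (x ⊕ 0)
Answer: roots = -2 (mult 1), 0 (mult 1)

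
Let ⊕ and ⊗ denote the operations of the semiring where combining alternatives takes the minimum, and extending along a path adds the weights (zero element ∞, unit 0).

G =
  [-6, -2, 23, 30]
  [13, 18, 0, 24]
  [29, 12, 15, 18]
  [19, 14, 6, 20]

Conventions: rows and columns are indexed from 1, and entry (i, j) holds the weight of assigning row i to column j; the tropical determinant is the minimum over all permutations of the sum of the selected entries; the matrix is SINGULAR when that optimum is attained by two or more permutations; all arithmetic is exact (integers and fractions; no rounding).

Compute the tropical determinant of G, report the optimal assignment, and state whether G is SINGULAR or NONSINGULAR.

σ = (1, 2, 3, 4): (-6) + 18 + 15 + 20 = 47
σ = (1, 2, 4, 3): (-6) + 18 + 18 + 6 = 36
σ = (1, 3, 2, 4): (-6) + 0 + 12 + 20 = 26
σ = (1, 3, 4, 2): (-6) + 0 + 18 + 14 = 26
σ = (1, 4, 2, 3): (-6) + 24 + 12 + 6 = 36
σ = (1, 4, 3, 2): (-6) + 24 + 15 + 14 = 47
σ = (2, 1, 3, 4): (-2) + 13 + 15 + 20 = 46
σ = (2, 1, 4, 3): (-2) + 13 + 18 + 6 = 35
σ = (2, 3, 1, 4): (-2) + 0 + 29 + 20 = 47
σ = (2, 3, 4, 1): (-2) + 0 + 18 + 19 = 35
σ = (2, 4, 1, 3): (-2) + 24 + 29 + 6 = 57
σ = (2, 4, 3, 1): (-2) + 24 + 15 + 19 = 56
σ = (3, 1, 2, 4): 23 + 13 + 12 + 20 = 68
σ = (3, 1, 4, 2): 23 + 13 + 18 + 14 = 68
σ = (3, 2, 1, 4): 23 + 18 + 29 + 20 = 90
σ = (3, 2, 4, 1): 23 + 18 + 18 + 19 = 78
σ = (3, 4, 1, 2): 23 + 24 + 29 + 14 = 90
σ = (3, 4, 2, 1): 23 + 24 + 12 + 19 = 78
σ = (4, 1, 2, 3): 30 + 13 + 12 + 6 = 61
σ = (4, 1, 3, 2): 30 + 13 + 15 + 14 = 72
σ = (4, 2, 1, 3): 30 + 18 + 29 + 6 = 83
σ = (4, 2, 3, 1): 30 + 18 + 15 + 19 = 82
σ = (4, 3, 1, 2): 30 + 0 + 29 + 14 = 73
σ = (4, 3, 2, 1): 30 + 0 + 12 + 19 = 61
Optimal value attained by: σ = (1, 3, 2, 4).
Answer: det⊕(G) = 26; verdict: SINGULAR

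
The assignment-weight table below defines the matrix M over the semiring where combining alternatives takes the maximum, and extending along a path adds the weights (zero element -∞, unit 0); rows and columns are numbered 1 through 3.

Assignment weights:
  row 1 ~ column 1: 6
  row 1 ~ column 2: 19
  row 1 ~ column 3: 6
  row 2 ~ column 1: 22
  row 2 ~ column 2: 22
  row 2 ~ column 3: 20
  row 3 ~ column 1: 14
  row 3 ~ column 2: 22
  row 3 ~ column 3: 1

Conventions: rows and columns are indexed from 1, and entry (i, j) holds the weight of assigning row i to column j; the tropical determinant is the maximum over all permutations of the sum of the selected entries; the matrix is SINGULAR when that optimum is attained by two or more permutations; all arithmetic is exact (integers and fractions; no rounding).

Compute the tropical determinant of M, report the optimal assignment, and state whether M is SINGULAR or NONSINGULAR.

σ = (1, 2, 3): 6 + 22 + 1 = 29
σ = (1, 3, 2): 6 + 20 + 22 = 48
σ = (2, 1, 3): 19 + 22 + 1 = 42
σ = (2, 3, 1): 19 + 20 + 14 = 53
σ = (3, 1, 2): 6 + 22 + 22 = 50
σ = (3, 2, 1): 6 + 22 + 14 = 42
Optimal value attained by: σ = (2, 3, 1).
Answer: det⊕(M) = 53; verdict: NONSINGULAR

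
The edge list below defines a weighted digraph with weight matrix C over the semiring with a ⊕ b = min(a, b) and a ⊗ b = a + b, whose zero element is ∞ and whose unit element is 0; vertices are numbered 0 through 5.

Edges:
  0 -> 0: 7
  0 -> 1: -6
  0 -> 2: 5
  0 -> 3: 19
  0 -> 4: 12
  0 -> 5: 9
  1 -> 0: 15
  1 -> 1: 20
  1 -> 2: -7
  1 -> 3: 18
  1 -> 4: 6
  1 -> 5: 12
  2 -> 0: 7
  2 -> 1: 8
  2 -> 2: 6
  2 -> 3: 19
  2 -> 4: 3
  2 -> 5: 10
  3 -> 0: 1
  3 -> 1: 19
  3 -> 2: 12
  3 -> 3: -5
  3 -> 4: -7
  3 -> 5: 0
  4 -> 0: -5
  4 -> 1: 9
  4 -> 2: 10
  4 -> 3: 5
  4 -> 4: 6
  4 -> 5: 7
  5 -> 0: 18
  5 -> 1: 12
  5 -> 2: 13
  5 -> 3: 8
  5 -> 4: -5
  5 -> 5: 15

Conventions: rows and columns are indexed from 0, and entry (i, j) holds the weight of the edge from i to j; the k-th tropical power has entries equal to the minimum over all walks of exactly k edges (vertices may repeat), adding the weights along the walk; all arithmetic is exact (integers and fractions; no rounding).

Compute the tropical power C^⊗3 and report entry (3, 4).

C^⊗2:
  [7, 1, -13, 12, 0, 6]
  [0, 1, -1, 11, -4, 3]
  [-2, 1, 1, 8, 5, 10]
  [-12, -5, 3, -10, -12, -5]
  [1, -11, 0, 0, -2, 4]
  [-10, 4, 5, 0, 1, 2]
C^⊗3:
  [-6, -5, -7, 5, -10, -3]
  [-9, -6, -6, 1, -2, 3]
  [0, -8, -6, 3, 1, 7]
  [-17, -18, -12, -15, -17, -10]
  [-7, -5, -18, -5, -7, 0]
  [-4, -16, -5, -5, -7, -1]
Key observation: the optimum is the walk 3->3->3->4, with weight (-5) + (-5) + (-7) = -17.
Optimal value attained by: walk 3->3->3->4.
Answer: (C^⊗3)[3][4] = -17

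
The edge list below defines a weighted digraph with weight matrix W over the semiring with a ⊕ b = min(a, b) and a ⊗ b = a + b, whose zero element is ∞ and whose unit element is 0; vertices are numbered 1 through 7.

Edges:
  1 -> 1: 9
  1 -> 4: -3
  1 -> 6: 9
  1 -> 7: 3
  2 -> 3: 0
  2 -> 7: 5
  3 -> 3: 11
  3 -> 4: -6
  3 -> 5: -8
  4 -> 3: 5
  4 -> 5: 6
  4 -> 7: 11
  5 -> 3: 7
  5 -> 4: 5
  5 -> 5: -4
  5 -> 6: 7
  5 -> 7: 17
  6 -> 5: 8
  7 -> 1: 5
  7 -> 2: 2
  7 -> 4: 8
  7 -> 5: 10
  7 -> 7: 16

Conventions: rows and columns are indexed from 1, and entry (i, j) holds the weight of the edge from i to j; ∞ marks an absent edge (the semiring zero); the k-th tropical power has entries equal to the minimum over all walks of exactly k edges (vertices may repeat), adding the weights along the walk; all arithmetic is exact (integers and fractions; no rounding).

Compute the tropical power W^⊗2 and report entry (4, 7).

W^⊗2:
  [8, 5, 2, 6, 3, 18, 8]
  [10, 7, 11, -6, -8, ∞, 21]
  [∞, ∞, -1, -3, -12, -1, 5]
  [16, 13, 13, -1, -3, 13, 23]
  [22, 19, 3, 1, -8, 3, 13]
  [∞, ∞, 15, 13, 4, 15, 25]
  [14, 18, 2, 2, 6, 14, 7]
Key observation: the optimum is the walk 4->5->7, with weight 6 + 17 = 23.
Optimal value attained by: walk 4->5->7.
Answer: (W^⊗2)[4][7] = 23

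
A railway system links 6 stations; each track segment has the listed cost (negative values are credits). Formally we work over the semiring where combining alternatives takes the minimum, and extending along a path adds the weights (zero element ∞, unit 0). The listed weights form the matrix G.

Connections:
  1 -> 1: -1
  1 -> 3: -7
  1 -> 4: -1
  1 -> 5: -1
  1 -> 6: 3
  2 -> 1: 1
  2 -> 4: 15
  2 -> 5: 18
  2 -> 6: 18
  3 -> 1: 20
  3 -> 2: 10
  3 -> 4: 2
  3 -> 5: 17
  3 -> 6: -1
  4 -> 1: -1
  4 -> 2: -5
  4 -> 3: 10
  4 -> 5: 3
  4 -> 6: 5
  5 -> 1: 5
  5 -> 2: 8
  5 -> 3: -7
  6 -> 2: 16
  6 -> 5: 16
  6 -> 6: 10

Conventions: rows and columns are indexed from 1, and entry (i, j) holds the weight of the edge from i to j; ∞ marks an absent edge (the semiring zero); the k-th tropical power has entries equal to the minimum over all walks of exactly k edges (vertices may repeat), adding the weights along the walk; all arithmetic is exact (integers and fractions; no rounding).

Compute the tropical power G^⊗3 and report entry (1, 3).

G^⊗2:
  [-2, -6, -8, -5, -2, -8]
  [0, 10, -6, 0, 0, 4]
  [1, -3, 10, 19, 5, 7]
  [-4, 11, -8, -2, -2, 2]
  [4, 3, -2, -5, 4, -8]
  [17, 24, 9, 31, 26, 20]
G^⊗3:
  [-6, -10, -9, -6, -3, -9]
  [-1, -5, -7, -4, -1, -7]
  [-2, 13, -6, 0, 0, 4]
  [-5, -7, -11, -6, -5, -9]
  [-6, -10, -3, 0, -2, -3]
  [16, 19, 10, 11, 16, 8]
Key observation: the optimum is the walk 1->1->1->3, with weight (-1) + (-1) + (-7) = -9.
Optimal value attained by: walk 1->1->1->3.
Answer: (G^⊗3)[1][3] = -9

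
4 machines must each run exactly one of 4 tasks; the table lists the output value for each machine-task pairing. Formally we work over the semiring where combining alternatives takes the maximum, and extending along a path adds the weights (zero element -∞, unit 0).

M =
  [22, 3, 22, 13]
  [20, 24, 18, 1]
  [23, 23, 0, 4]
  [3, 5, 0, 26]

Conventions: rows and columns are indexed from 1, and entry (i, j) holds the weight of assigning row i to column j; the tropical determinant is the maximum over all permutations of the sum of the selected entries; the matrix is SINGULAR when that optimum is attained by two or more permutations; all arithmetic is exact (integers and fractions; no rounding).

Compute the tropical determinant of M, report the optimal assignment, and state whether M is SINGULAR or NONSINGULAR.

σ = (1, 2, 3, 4): 22 + 24 + 0 + 26 = 72
σ = (1, 2, 4, 3): 22 + 24 + 4 + 0 = 50
σ = (1, 3, 2, 4): 22 + 18 + 23 + 26 = 89
σ = (1, 3, 4, 2): 22 + 18 + 4 + 5 = 49
σ = (1, 4, 2, 3): 22 + 1 + 23 + 0 = 46
σ = (1, 4, 3, 2): 22 + 1 + 0 + 5 = 28
σ = (2, 1, 3, 4): 3 + 20 + 0 + 26 = 49
σ = (2, 1, 4, 3): 3 + 20 + 4 + 0 = 27
σ = (2, 3, 1, 4): 3 + 18 + 23 + 26 = 70
σ = (2, 3, 4, 1): 3 + 18 + 4 + 3 = 28
σ = (2, 4, 1, 3): 3 + 1 + 23 + 0 = 27
σ = (2, 4, 3, 1): 3 + 1 + 0 + 3 = 7
σ = (3, 1, 2, 4): 22 + 20 + 23 + 26 = 91
σ = (3, 1, 4, 2): 22 + 20 + 4 + 5 = 51
σ = (3, 2, 1, 4): 22 + 24 + 23 + 26 = 95
σ = (3, 2, 4, 1): 22 + 24 + 4 + 3 = 53
σ = (3, 4, 1, 2): 22 + 1 + 23 + 5 = 51
σ = (3, 4, 2, 1): 22 + 1 + 23 + 3 = 49
σ = (4, 1, 2, 3): 13 + 20 + 23 + 0 = 56
σ = (4, 1, 3, 2): 13 + 20 + 0 + 5 = 38
σ = (4, 2, 1, 3): 13 + 24 + 23 + 0 = 60
σ = (4, 2, 3, 1): 13 + 24 + 0 + 3 = 40
σ = (4, 3, 1, 2): 13 + 18 + 23 + 5 = 59
σ = (4, 3, 2, 1): 13 + 18 + 23 + 3 = 57
Optimal value attained by: σ = (3, 2, 1, 4).
Answer: det⊕(M) = 95; verdict: NONSINGULAR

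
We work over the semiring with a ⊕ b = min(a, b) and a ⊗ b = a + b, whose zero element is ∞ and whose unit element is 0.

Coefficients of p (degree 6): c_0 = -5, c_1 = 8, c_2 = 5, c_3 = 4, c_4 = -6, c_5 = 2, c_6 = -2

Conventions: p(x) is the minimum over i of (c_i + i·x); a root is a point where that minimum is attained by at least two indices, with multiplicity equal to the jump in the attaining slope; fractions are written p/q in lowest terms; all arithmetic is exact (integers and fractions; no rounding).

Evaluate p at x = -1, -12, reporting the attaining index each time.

p(-1) = min(-5+0·(-1)=-5, 8+1·(-1)=7, 5+2·(-1)=3, 4+3·(-1)=1, -6+4·(-1)=-10, 2+5·(-1)=-3, -2+6·(-1)=-8) = -10 (attained by i=4)
p(-12) = min(-5+0·(-12)=-5, 8+1·(-12)=-4, 5+2·(-12)=-19, 4+3·(-12)=-32, -6+4·(-12)=-54, 2+5·(-12)=-58, -2+6·(-12)=-74) = -74 (attained by i=6)
Answer: p(-1) = -10; p(-12) = -74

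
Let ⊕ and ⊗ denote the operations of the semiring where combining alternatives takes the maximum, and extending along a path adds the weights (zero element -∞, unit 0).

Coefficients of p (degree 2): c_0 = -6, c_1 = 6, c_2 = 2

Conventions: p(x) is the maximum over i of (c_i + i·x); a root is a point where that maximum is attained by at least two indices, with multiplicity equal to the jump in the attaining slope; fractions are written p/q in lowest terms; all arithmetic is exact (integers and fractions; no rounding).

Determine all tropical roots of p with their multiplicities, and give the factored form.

hull edge (i=0, c=-6) to (i=1, c=6): slope 12, span 1
hull edge (i=1, c=6) to (i=2, c=2): slope -4, span 1
Factored form: p(x) = 2 ⊗ (x ⊕ (-12)) ⊗ (x ⊕ 4)
Answer: roots = -12 (mult 1), 4 (mult 1)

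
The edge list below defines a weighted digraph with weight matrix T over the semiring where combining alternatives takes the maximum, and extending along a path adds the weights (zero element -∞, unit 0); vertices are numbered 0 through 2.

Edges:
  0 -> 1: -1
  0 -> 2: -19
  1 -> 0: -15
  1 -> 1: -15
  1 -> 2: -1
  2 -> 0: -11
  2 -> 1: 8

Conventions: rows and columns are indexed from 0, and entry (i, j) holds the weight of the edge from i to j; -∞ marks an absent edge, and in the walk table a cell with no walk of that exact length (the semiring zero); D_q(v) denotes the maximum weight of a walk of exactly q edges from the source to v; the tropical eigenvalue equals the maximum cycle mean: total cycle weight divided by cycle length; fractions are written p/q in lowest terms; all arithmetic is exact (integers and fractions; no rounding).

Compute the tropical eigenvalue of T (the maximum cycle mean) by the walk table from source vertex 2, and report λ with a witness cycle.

q=0: [-∞, -∞, 0]
q=1: [-11, 8, -∞]
q=2: [-7, -7, 7]
q=3: [-4, 15, -8]
Optimal cycle mean attained by: cycle 1->2->1, total (-1) + 8, length 2.
Answer: λ = 7/2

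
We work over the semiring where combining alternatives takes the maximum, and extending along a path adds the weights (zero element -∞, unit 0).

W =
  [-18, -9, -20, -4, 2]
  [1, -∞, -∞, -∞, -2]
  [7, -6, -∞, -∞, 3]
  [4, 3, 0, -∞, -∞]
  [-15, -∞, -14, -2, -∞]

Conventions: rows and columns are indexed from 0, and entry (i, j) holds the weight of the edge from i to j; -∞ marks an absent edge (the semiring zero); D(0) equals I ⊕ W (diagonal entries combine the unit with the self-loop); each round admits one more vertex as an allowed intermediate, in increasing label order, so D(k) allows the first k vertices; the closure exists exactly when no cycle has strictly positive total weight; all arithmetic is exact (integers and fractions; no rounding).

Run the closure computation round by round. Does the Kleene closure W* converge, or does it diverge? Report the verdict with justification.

D(0):
  [0, -9, -20, -4, 2]
  [1, 0, -∞, -∞, -2]
  [7, -6, 0, -∞, 3]
  [4, 3, 0, 0, -∞]
  [-15, -∞, -14, -2, 0]
D(1):
  [0, -9, -20, -4, 2]
  [1, 0, -19, -3, 3]
  [7, -2, 0, 3, 9]
  [4, 3, 0, 0, 6]
  [-15, -24, -14, -2, 0]
D(2):
  [0, -9, -20, -4, 2]
  [1, 0, -19, -3, 3]
  [7, -2, 0, 3, 9]
  [4, 3, 0, 0, 6]
  [-15, -24, -14, -2, 0]
Detection: at round 3, diagonal entry (3, 3) turns strictly positive.
Key observation: the cycle 3->2->0->3 has total weight 0 + 7 + (-4), which is strictly positive.
Answer: DIVERGES — positive cycle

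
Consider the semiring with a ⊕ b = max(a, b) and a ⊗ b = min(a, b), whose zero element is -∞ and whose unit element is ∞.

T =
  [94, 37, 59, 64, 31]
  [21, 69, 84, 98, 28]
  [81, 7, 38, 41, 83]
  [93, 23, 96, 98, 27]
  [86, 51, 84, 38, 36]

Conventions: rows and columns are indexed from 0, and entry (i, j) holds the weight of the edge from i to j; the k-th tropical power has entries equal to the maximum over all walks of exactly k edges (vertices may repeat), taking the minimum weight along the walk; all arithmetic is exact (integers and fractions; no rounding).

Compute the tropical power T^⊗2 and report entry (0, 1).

T^⊗2:
  [94, 37, 64, 64, 59]
  [93, 69, 96, 98, 83]
  [83, 51, 83, 64, 38]
  [93, 37, 96, 98, 83]
  [86, 51, 59, 64, 83]
Key observation: the optimum is the walk 0->0->1, with weight 94 min 37 = 37.
Optimal value attained by: walk 0->0->1.
Answer: (T^⊗2)[0][1] = 37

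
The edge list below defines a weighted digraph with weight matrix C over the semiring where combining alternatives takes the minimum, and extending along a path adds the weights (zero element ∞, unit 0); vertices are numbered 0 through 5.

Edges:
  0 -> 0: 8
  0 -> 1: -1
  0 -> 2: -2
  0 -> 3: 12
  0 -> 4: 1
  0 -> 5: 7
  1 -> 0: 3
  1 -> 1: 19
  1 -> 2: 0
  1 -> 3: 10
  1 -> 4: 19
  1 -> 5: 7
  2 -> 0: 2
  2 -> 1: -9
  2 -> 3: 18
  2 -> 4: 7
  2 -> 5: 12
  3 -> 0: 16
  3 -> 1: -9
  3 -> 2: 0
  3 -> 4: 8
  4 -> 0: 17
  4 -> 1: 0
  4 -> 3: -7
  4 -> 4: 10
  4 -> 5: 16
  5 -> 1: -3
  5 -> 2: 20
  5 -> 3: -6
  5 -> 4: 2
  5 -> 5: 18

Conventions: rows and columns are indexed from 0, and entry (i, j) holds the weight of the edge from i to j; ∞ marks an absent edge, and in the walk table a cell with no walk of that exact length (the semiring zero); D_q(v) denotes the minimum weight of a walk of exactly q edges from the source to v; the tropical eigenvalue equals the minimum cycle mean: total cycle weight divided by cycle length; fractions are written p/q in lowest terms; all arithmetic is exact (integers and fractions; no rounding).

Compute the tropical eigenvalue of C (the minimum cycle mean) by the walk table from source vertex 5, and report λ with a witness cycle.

q=0: [∞, ∞, ∞, ∞, ∞, 0]
q=1: [∞, -3, 20, -6, 2, 18]
q=2: [0, -15, -6, -5, 2, 4]
q=3: [-12, -15, -15, -5, 1, -8]
q=4: [-13, -24, -15, -14, -11, -8]
q=5: [-21, -24, -24, -18, -12, -17]
q=6: [-22, -33, -24, -23, -20, -17]
Optimal cycle mean attained by: cycle 1->2->1, total 0 + (-9), length 2.
Answer: λ = -9/2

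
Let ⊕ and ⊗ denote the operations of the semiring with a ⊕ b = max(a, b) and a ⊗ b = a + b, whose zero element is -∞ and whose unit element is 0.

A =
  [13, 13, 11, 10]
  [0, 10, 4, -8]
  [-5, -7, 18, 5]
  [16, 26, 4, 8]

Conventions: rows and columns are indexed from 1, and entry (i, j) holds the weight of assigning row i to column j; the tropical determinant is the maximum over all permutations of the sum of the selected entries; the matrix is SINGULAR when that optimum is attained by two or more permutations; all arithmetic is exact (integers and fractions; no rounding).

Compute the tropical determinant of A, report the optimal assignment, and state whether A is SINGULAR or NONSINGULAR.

σ = (1, 2, 3, 4): 13 + 10 + 18 + 8 = 49
σ = (1, 2, 4, 3): 13 + 10 + 5 + 4 = 32
σ = (1, 3, 2, 4): 13 + 4 + (-7) + 8 = 18
σ = (1, 3, 4, 2): 13 + 4 + 5 + 26 = 48
σ = (1, 4, 2, 3): 13 + (-8) + (-7) + 4 = 2
σ = (1, 4, 3, 2): 13 + (-8) + 18 + 26 = 49
σ = (2, 1, 3, 4): 13 + 0 + 18 + 8 = 39
σ = (2, 1, 4, 3): 13 + 0 + 5 + 4 = 22
σ = (2, 3, 1, 4): 13 + 4 + (-5) + 8 = 20
σ = (2, 3, 4, 1): 13 + 4 + 5 + 16 = 38
σ = (2, 4, 1, 3): 13 + (-8) + (-5) + 4 = 4
σ = (2, 4, 3, 1): 13 + (-8) + 18 + 16 = 39
σ = (3, 1, 2, 4): 11 + 0 + (-7) + 8 = 12
σ = (3, 1, 4, 2): 11 + 0 + 5 + 26 = 42
σ = (3, 2, 1, 4): 11 + 10 + (-5) + 8 = 24
σ = (3, 2, 4, 1): 11 + 10 + 5 + 16 = 42
σ = (3, 4, 1, 2): 11 + (-8) + (-5) + 26 = 24
σ = (3, 4, 2, 1): 11 + (-8) + (-7) + 16 = 12
σ = (4, 1, 2, 3): 10 + 0 + (-7) + 4 = 7
σ = (4, 1, 3, 2): 10 + 0 + 18 + 26 = 54
σ = (4, 2, 1, 3): 10 + 10 + (-5) + 4 = 19
σ = (4, 2, 3, 1): 10 + 10 + 18 + 16 = 54
σ = (4, 3, 1, 2): 10 + 4 + (-5) + 26 = 35
σ = (4, 3, 2, 1): 10 + 4 + (-7) + 16 = 23
Optimal value attained by: σ = (4, 1, 3, 2).
Answer: det⊕(A) = 54; verdict: SINGULAR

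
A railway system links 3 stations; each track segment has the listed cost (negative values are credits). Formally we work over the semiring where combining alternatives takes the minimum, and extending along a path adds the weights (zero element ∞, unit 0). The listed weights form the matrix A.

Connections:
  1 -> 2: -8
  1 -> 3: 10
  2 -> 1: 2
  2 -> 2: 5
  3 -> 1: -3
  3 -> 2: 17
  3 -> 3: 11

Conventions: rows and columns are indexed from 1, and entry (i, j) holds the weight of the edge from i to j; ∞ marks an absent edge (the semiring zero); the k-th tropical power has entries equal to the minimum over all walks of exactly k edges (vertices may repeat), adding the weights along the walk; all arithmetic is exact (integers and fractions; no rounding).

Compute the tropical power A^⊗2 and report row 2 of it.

A^⊗2:
  [-6, -3, 21]
  [7, -6, 12]
  [8, -11, 7]
Answer: row 2 of A^⊗2 = [7, -6, 12]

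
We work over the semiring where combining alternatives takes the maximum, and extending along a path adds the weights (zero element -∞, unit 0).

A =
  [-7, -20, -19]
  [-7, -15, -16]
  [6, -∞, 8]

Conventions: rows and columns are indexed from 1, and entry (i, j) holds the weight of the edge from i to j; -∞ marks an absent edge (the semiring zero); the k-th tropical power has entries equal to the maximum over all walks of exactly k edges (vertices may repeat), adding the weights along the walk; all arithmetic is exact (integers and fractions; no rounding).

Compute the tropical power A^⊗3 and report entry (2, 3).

A^⊗2:
  [-13, -27, -11]
  [-10, -27, -8]
  [14, -14, 16]
A^⊗3:
  [-5, -33, -3]
  [-2, -30, 0]
  [22, -6, 24]
Key observation: the optimum is the walk 2->3->3->3, with weight (-16) + 8 + 8 = 0.
Optimal value attained by: walk 2->3->3->3.
Answer: (A^⊗3)[2][3] = 0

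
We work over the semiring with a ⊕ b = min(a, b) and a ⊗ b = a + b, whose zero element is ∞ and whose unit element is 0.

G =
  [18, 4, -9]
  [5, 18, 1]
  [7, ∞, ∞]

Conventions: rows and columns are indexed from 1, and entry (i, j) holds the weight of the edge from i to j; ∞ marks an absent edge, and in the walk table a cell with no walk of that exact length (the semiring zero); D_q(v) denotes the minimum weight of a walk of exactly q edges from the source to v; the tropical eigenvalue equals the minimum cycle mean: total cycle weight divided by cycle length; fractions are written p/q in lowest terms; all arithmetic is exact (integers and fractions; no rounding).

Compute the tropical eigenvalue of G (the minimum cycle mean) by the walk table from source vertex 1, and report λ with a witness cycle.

q=0: [0, ∞, ∞]
q=1: [18, 4, -9]
q=2: [-2, 22, 5]
q=3: [12, 2, -11]
Optimal cycle mean attained by: cycle 1->3->1, total (-9) + 7, length 2.
Answer: λ = -1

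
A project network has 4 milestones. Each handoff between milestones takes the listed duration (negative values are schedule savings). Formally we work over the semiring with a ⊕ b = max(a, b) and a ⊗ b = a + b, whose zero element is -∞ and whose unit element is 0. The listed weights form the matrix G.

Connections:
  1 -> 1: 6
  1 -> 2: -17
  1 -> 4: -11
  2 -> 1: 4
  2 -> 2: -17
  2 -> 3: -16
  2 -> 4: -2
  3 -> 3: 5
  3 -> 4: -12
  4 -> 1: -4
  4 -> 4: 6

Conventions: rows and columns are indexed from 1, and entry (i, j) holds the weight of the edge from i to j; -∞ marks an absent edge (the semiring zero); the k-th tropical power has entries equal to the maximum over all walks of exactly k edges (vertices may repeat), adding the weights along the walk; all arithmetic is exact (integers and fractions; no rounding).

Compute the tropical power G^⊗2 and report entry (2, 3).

G^⊗2:
  [12, -11, -33, -5]
  [10, -13, -11, 4]
  [-16, -∞, 10, -6]
  [2, -21, -∞, 12]
Key observation: the optimum is the walk 2->3->3, with weight (-16) + 5 = -11.
Optimal value attained by: walk 2->3->3.
Answer: (G^⊗2)[2][3] = -11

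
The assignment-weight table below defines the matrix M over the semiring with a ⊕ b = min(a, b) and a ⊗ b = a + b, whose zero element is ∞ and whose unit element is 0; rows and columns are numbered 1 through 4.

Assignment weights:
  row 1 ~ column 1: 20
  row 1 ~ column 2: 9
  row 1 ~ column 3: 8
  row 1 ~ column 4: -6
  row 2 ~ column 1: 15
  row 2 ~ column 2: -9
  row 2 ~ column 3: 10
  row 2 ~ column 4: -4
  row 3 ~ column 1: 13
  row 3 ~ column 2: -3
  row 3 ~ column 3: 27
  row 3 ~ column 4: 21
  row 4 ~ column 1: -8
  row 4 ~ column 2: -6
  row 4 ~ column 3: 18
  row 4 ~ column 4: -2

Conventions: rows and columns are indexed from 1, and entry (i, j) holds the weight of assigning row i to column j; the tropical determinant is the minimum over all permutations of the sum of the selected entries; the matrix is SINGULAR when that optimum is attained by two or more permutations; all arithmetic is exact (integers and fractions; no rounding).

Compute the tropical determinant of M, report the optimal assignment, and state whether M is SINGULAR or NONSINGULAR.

σ = (1, 2, 3, 4): 20 + (-9) + 27 + (-2) = 36
σ = (1, 2, 4, 3): 20 + (-9) + 21 + 18 = 50
σ = (1, 3, 2, 4): 20 + 10 + (-3) + (-2) = 25
σ = (1, 3, 4, 2): 20 + 10 + 21 + (-6) = 45
σ = (1, 4, 2, 3): 20 + (-4) + (-3) + 18 = 31
σ = (1, 4, 3, 2): 20 + (-4) + 27 + (-6) = 37
σ = (2, 1, 3, 4): 9 + 15 + 27 + (-2) = 49
σ = (2, 1, 4, 3): 9 + 15 + 21 + 18 = 63
σ = (2, 3, 1, 4): 9 + 10 + 13 + (-2) = 30
σ = (2, 3, 4, 1): 9 + 10 + 21 + (-8) = 32
σ = (2, 4, 1, 3): 9 + (-4) + 13 + 18 = 36
σ = (2, 4, 3, 1): 9 + (-4) + 27 + (-8) = 24
σ = (3, 1, 2, 4): 8 + 15 + (-3) + (-2) = 18
σ = (3, 1, 4, 2): 8 + 15 + 21 + (-6) = 38
σ = (3, 2, 1, 4): 8 + (-9) + 13 + (-2) = 10
σ = (3, 2, 4, 1): 8 + (-9) + 21 + (-8) = 12
σ = (3, 4, 1, 2): 8 + (-4) + 13 + (-6) = 11
σ = (3, 4, 2, 1): 8 + (-4) + (-3) + (-8) = -7
σ = (4, 1, 2, 3): (-6) + 15 + (-3) + 18 = 24
σ = (4, 1, 3, 2): (-6) + 15 + 27 + (-6) = 30
σ = (4, 2, 1, 3): (-6) + (-9) + 13 + 18 = 16
σ = (4, 2, 3, 1): (-6) + (-9) + 27 + (-8) = 4
σ = (4, 3, 1, 2): (-6) + 10 + 13 + (-6) = 11
σ = (4, 3, 2, 1): (-6) + 10 + (-3) + (-8) = -7
Optimal value attained by: σ = (3, 4, 2, 1).
Answer: det⊕(M) = -7; verdict: SINGULAR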